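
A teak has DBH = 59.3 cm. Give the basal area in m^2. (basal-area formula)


Formula: BA = pi * (DBH/2)^2 / 10000  (cm^2 to m^2)
Radius = DBH/2 = 59.3/2 = 29.65 cm
BA = pi * 29.65^2 / 10000
   = 2761.8448 cm^2 / 10000
   = 0.2762 m^2

0.2762


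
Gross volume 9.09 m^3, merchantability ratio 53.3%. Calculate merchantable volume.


Formula: MV = V_total * (merchantable_pct / 100)
Merchantable fraction = 53.3% / 100 = 0.533
MV = 9.09 m^3 * 0.533 = 4.845 m^3

4.845


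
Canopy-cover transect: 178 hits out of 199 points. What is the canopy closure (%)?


Formula: Canopy closure = covered points / total points * 100
Closure = 178 / 199 * 100
Closure = 0.8945 * 100 = 89.4%

89.4


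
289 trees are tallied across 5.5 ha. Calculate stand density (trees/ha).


Formula: Stand Density = N_trees / Area_ha
Density = 289 trees / 5.5 ha
Density = 53 trees/ha

53


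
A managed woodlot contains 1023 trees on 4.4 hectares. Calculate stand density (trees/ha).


Formula: Stand Density = N_trees / Area_ha
Density = 1023 trees / 4.4 ha
Density = 233 trees/ha

233


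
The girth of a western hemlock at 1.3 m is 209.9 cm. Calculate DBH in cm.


Formula: DBH = C / pi
DBH = 209.9 / pi
pi = 3.14159...
DBH = 66.8 cm

66.8


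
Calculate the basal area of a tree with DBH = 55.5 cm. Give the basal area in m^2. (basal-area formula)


Formula: BA = pi * (DBH/2)^2 / 10000  (cm^2 to m^2)
Radius = DBH/2 = 55.5/2 = 27.75 cm
BA = pi * 27.75^2 / 10000
   = 2419.2227 cm^2 / 10000
   = 0.2419 m^2

0.2419


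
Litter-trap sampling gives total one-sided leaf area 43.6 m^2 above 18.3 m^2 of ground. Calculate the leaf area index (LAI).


Formula: LAI = total leaf area / ground area  (dimensionless)
LAI = 43.6 m^2 / 18.3 m^2
LAI = 2.38

2.38


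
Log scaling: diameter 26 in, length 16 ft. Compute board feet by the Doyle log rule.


Doyle: BF = (D - 4)^2 * L / 16
Adjusted diameter = 26 - 4 = 22 in
(D-4)^2 = 22^2 = 484
BF = 484 * 16 / 16 = 484 BF

484


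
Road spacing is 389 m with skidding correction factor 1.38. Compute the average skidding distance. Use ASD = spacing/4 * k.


Formula: ASD = (spacing / 4) * correction
Uncorrected distance = spacing / 4 = 389 / 4 = 97.25 m
ASD = 97.25 * 1.38 = 134 m

134


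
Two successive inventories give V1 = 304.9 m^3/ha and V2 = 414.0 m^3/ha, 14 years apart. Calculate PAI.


Formula: PAI = (V_T2 - V_T1) / (T2 - T1)
Volume increment = 414.0 - 304.9 = 109.1 m^3/ha
PAI = 109.1 / 14 = 7.79 m^3/ha/year

7.79


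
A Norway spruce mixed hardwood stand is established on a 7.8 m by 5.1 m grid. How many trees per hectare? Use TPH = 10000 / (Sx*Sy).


Formula: TPH = 10000 m^2/ha / (spacing_x * spacing_y)
Area per tree = 7.8 m * 5.1 m = 39.78 m^2
TPH = 10000 / 39.78 = 251 trees/ha

251


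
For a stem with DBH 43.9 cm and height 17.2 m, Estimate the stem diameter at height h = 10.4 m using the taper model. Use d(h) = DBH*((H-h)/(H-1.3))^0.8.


Taper: d(h) = DBH * ((H - h) / (H - 1.3))^0.8
Numerator = H - h = 17.2 - 10.4 = 6.8 m
Denominator = H - 1.3 = 17.2 - 1.3 = 15.9 m
Ratio = 6.8 / 15.9 = 0.42767
d = 43.9 * 0.42767^0.8 = 22.3 cm

22.3


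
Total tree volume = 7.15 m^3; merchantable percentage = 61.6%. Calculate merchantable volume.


Formula: MV = V_total * (merchantable_pct / 100)
Merchantable fraction = 61.6% / 100 = 0.616
MV = 7.15 m^3 * 0.616 = 4.404 m^3

4.404


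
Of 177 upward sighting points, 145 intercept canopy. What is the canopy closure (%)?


Formula: Canopy closure = covered points / total points * 100
Closure = 145 / 177 * 100
Closure = 0.8192 * 100 = 81.9%

81.9


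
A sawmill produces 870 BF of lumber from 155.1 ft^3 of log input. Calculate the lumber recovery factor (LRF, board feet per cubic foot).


Formula: LRF = Lumber Output (BF) / Log Input (ft^3)
LRF = 870 BF / 155.1 ft^3
LRF = 5.61 BF/ft^3

5.61


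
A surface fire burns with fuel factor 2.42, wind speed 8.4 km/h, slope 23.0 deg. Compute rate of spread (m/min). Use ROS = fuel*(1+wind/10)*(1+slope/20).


Formula: ROS = fuel * (1 + wind/10) * (1 + slope/20)
Wind factor = 1 + 8.4/10 = 1.84
Slope factor = 1 + 23.0/20 = 2.15
ROS = 2.42 * 1.84 * 2.15 = 9.57 m/min

9.57


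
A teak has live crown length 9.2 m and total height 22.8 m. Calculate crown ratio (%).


Formula: Crown Ratio = (Crown Length / Total Height) * 100
CR = (9.2 m / 22.8 m) * 100
CR = 0.4035 * 100 = 40.4%

40.4


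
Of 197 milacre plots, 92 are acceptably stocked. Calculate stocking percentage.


Formula: Stocking % = stocked plots / total plots * 100
Stocking = 92 / 197 * 100
Stocking = 0.467 * 100 = 46.7%

46.7


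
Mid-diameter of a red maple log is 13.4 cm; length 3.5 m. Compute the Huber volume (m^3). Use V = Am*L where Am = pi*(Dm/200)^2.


Huber: V = Am * L,  Am = pi*(Dm/200)^2
Am = pi*(13.4/200)^2 = 0.014103 m^2
V = 0.014103*3.5 = 0.0494 m^3

0.0494


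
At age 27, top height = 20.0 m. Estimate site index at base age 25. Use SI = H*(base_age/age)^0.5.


Formula: SI = H_dom * (base_age / age)^0.5
Age ratio = 25 / 27 = 0.92593
sqrt(age_ratio) = 0.96225
SI = 20.0 * 0.96225 = 19.2 m

19.2


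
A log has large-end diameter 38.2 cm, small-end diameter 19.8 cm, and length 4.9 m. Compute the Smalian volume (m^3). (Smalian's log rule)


Smalian: V = (A1 + A2)/2 * L,  A = pi*(D/200)^2
A1 = pi*(38.2/200)^2 = 0.114608 m^2
A2 = pi*(19.8/200)^2 = 0.030791 m^2
V = (0.114608+0.030791)/2*4.9 = 0.3562 m^3

0.3562


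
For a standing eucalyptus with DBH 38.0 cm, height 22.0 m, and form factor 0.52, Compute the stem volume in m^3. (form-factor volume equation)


Formula: V = pi * (DBH/200)^2 * H * ff
Radius = DBH/200 = 38.0/200 = 0.19 m
Radius^2 = 0.19^2 = 0.0361 m^2
V = pi * 0.0361 * 22.0 * 0.52
V = 1.297 m^3

1.297


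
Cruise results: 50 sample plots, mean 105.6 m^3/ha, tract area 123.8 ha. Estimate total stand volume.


Formula: Total Volume = Mean Volume per ha * Total Area
Total Volume = 105.6 m^3/ha * 123.8 ha
Total Volume = 13073 m^3

13073


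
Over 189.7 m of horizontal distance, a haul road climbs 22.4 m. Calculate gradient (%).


Formula: Gradient = rise / run * 100
Gradient = 22.4 / 189.7 * 100 = 11.8%

11.8


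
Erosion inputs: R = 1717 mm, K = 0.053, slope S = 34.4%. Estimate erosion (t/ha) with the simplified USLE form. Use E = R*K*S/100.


Formula: E = R * K * S / 100  (simplified USLE)
R * K = 1717 * 0.053 = 91.001
E = 91.001 * 34.4 / 100 = 31.3 t/ha

31.3


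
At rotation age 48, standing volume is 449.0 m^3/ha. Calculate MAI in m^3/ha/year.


Formula: MAI = Total Volume / Stand Age
MAI = 449.0 m^3/ha / 48 years
MAI = 9.35 m^3/ha/year

9.35


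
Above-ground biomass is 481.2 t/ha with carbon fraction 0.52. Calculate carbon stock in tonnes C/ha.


Formula: Carbon Stock = Biomass * Carbon Fraction
C = 481.2 t/ha * 0.52
C = 250.2 t C/ha

250.2


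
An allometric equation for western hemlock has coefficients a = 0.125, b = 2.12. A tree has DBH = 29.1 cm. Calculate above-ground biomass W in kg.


Formula: W = a * DBH^b  (allometric power law)
DBH^b = 29.1^2.12 = 1268.9752
W = 0.125 * 1268.9752 = 158.6 kg

158.6


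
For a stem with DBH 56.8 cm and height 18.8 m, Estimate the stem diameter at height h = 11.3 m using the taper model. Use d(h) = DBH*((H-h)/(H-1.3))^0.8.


Taper: d(h) = DBH * ((H - h) / (H - 1.3))^0.8
Numerator = H - h = 18.8 - 11.3 = 7.5 m
Denominator = H - 1.3 = 18.8 - 1.3 = 17.5 m
Ratio = 7.5 / 17.5 = 0.42857
d = 56.8 * 0.42857^0.8 = 28.8 cm

28.8


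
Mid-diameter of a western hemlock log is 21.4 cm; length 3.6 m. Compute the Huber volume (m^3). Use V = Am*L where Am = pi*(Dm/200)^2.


Huber: V = Am * L,  Am = pi*(Dm/200)^2
Am = pi*(21.4/200)^2 = 0.035968 m^2
V = 0.035968*3.6 = 0.1295 m^3

0.1295


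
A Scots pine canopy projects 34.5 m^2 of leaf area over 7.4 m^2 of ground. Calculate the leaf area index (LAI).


Formula: LAI = total leaf area / ground area  (dimensionless)
LAI = 34.5 m^2 / 7.4 m^2
LAI = 4.66

4.66


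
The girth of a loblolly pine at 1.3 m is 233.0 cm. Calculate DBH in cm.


Formula: DBH = C / pi
DBH = 233.0 / pi
pi = 3.14159...
DBH = 74.2 cm

74.2


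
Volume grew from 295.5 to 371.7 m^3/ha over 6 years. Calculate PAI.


Formula: PAI = (V_T2 - V_T1) / (T2 - T1)
Volume increment = 371.7 - 295.5 = 76.2 m^3/ha
PAI = 76.2 / 6 = 12.7 m^3/ha/year

12.7


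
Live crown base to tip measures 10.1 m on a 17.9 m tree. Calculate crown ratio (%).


Formula: Crown Ratio = (Crown Length / Total Height) * 100
CR = (10.1 m / 17.9 m) * 100
CR = 0.5642 * 100 = 56.4%

56.4


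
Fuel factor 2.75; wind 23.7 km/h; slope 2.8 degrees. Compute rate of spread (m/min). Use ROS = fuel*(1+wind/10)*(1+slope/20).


Formula: ROS = fuel * (1 + wind/10) * (1 + slope/20)
Wind factor = 1 + 23.7/10 = 3.37
Slope factor = 1 + 2.8/20 = 1.14
ROS = 2.75 * 3.37 * 1.14 = 10.56 m/min

10.56


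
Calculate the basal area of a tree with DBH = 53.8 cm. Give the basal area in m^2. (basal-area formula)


Formula: BA = pi * (DBH/2)^2 / 10000  (cm^2 to m^2)
Radius = DBH/2 = 53.8/2 = 26.9 cm
BA = pi * 26.9^2 / 10000
   = 2273.2879 cm^2 / 10000
   = 0.2273 m^2

0.2273


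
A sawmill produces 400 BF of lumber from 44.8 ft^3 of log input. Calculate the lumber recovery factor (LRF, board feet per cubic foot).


Formula: LRF = Lumber Output (BF) / Log Input (ft^3)
LRF = 400 BF / 44.8 ft^3
LRF = 8.93 BF/ft^3

8.93


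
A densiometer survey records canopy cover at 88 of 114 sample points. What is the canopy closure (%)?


Formula: Canopy closure = covered points / total points * 100
Closure = 88 / 114 * 100
Closure = 0.7719 * 100 = 77.2%

77.2


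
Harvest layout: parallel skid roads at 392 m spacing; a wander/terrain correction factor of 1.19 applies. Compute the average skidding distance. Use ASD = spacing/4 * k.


Formula: ASD = (spacing / 4) * correction
Uncorrected distance = spacing / 4 = 392 / 4 = 98 m
ASD = 98 * 1.19 = 117 m

117


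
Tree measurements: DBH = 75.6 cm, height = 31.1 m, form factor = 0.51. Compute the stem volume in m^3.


Formula: V = pi * (DBH/200)^2 * H * ff
Radius = DBH/200 = 75.6/200 = 0.378 m
Radius^2 = 0.378^2 = 0.142884 m^2
V = pi * 0.142884 * 31.1 * 0.51
V = 7.12 m^3

7.12


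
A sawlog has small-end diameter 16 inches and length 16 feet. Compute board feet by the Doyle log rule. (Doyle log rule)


Doyle: BF = (D - 4)^2 * L / 16
Adjusted diameter = 16 - 4 = 12 in
(D-4)^2 = 12^2 = 144
BF = 144 * 16 / 16 = 144 BF

144


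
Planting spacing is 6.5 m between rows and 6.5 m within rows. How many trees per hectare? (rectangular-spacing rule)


Formula: TPH = 10000 m^2/ha / (spacing_x * spacing_y)
Area per tree = 6.5 m * 6.5 m = 42.25 m^2
TPH = 10000 / 42.25 = 237 trees/ha

237


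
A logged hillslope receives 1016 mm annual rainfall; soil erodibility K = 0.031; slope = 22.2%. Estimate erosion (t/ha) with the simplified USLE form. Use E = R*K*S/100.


Formula: E = R * K * S / 100  (simplified USLE)
R * K = 1016 * 0.031 = 31.496
E = 31.496 * 22.2 / 100 = 6.99 t/ha

6.99


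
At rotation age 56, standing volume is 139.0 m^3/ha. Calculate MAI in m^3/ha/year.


Formula: MAI = Total Volume / Stand Age
MAI = 139.0 m^3/ha / 56 years
MAI = 2.48 m^3/ha/year

2.48


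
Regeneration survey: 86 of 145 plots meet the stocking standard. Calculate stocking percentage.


Formula: Stocking % = stocked plots / total plots * 100
Stocking = 86 / 145 * 100
Stocking = 0.5931 * 100 = 59.3%

59.3


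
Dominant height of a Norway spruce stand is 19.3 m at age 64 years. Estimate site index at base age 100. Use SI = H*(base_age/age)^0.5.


Formula: SI = H_dom * (base_age / age)^0.5
Age ratio = 100 / 64 = 1.5625
sqrt(age_ratio) = 1.25
SI = 19.3 * 1.25 = 24.1 m

24.1


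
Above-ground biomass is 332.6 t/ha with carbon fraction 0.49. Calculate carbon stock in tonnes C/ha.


Formula: Carbon Stock = Biomass * Carbon Fraction
C = 332.6 t/ha * 0.49
C = 163.0 t C/ha

163.0


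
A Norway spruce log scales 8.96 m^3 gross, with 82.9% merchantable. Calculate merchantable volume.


Formula: MV = V_total * (merchantable_pct / 100)
Merchantable fraction = 82.9% / 100 = 0.829
MV = 8.96 m^3 * 0.829 = 7.428 m^3

7.428


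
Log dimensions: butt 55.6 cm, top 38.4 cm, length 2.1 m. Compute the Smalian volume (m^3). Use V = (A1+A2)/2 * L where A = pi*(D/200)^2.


Smalian: V = (A1 + A2)/2 * L,  A = pi*(D/200)^2
A1 = pi*(55.6/200)^2 = 0.242795 m^2
A2 = pi*(38.4/200)^2 = 0.115812 m^2
V = (0.242795+0.115812)/2*2.1 = 0.3765 m^3

0.3765


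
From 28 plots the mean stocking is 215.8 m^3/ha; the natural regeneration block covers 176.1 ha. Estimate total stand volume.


Formula: Total Volume = Mean Volume per ha * Total Area
Total Volume = 215.8 m^3/ha * 176.1 ha
Total Volume = 38002 m^3

38002


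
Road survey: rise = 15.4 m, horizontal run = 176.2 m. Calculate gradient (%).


Formula: Gradient = rise / run * 100
Gradient = 15.4 / 176.2 * 100 = 8.7%

8.7


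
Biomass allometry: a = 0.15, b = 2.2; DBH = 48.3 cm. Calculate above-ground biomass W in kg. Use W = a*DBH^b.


Formula: W = a * DBH^b  (allometric power law)
DBH^b = 48.3^2.2 = 5066.2158
W = 0.15 * 5066.2158 = 759.9 kg

759.9


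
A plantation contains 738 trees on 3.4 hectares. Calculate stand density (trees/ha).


Formula: Stand Density = N_trees / Area_ha
Density = 738 trees / 3.4 ha
Density = 217 trees/ha

217


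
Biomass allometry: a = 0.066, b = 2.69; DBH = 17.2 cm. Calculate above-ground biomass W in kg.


Formula: W = a * DBH^b  (allometric power law)
DBH^b = 17.2^2.69 = 2106.5488
W = 0.066 * 2106.5488 = 139.0 kg

139.0


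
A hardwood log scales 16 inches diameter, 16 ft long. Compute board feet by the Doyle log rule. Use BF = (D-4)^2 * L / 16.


Doyle: BF = (D - 4)^2 * L / 16
Adjusted diameter = 16 - 4 = 12 in
(D-4)^2 = 12^2 = 144
BF = 144 * 16 / 16 = 144 BF

144


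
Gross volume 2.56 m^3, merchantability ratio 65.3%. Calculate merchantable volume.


Formula: MV = V_total * (merchantable_pct / 100)
Merchantable fraction = 65.3% / 100 = 0.653
MV = 2.56 m^3 * 0.653 = 1.672 m^3

1.672


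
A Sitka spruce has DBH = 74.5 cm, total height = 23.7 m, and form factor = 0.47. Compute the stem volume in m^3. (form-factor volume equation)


Formula: V = pi * (DBH/200)^2 * H * ff
Radius = DBH/200 = 74.5/200 = 0.3725 m
Radius^2 = 0.3725^2 = 0.13875625 m^2
V = pi * 0.13875625 * 23.7 * 0.47
V = 4.856 m^3

4.856


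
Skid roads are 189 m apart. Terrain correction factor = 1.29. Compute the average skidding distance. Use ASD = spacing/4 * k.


Formula: ASD = (spacing / 4) * correction
Uncorrected distance = spacing / 4 = 189 / 4 = 47.25 m
ASD = 47.25 * 1.29 = 61 m

61


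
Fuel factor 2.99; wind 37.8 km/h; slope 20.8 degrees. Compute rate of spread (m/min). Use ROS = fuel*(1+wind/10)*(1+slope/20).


Formula: ROS = fuel * (1 + wind/10) * (1 + slope/20)
Wind factor = 1 + 37.8/10 = 4.78
Slope factor = 1 + 20.8/20 = 2.04
ROS = 2.99 * 4.78 * 2.04 = 29.16 m/min

29.16


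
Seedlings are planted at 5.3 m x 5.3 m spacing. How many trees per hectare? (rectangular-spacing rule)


Formula: TPH = 10000 m^2/ha / (spacing_x * spacing_y)
Area per tree = 5.3 m * 5.3 m = 28.09 m^2
TPH = 10000 / 28.09 = 356 trees/ha

356


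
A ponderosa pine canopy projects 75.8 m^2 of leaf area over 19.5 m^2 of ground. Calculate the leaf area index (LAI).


Formula: LAI = total leaf area / ground area  (dimensionless)
LAI = 75.8 m^2 / 19.5 m^2
LAI = 3.89

3.89


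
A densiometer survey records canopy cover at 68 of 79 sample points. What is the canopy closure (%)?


Formula: Canopy closure = covered points / total points * 100
Closure = 68 / 79 * 100
Closure = 0.8608 * 100 = 86.1%

86.1


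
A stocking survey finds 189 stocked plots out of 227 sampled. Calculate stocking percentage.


Formula: Stocking % = stocked plots / total plots * 100
Stocking = 189 / 227 * 100
Stocking = 0.8326 * 100 = 83.3%

83.3


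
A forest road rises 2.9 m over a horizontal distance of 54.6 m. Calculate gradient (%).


Formula: Gradient = rise / run * 100
Gradient = 2.9 / 54.6 * 100 = 5.3%

5.3


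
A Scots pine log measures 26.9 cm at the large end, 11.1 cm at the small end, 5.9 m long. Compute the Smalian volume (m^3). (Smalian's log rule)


Smalian: V = (A1 + A2)/2 * L,  A = pi*(D/200)^2
A1 = pi*(26.9/200)^2 = 0.056832 m^2
A2 = pi*(11.1/200)^2 = 0.009677 m^2
V = (0.056832+0.009677)/2*5.9 = 0.1962 m^3

0.1962


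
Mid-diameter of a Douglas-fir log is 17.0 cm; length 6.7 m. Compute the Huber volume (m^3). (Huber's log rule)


Huber: V = Am * L,  Am = pi*(Dm/200)^2
Am = pi*(17.0/200)^2 = 0.022698 m^2
V = 0.022698*6.7 = 0.1521 m^3

0.1521


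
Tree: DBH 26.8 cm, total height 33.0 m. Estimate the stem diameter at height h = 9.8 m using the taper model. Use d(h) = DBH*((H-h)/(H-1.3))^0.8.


Taper: d(h) = DBH * ((H - h) / (H - 1.3))^0.8
Numerator = H - h = 33.0 - 9.8 = 23.2 m
Denominator = H - 1.3 = 33.0 - 1.3 = 31.7 m
Ratio = 23.2 / 31.7 = 0.73186
d = 26.8 * 0.73186^0.8 = 20.9 cm

20.9


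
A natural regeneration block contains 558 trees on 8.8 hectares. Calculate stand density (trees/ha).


Formula: Stand Density = N_trees / Area_ha
Density = 558 trees / 8.8 ha
Density = 63 trees/ha

63


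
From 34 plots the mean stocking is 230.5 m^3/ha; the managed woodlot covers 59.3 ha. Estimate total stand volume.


Formula: Total Volume = Mean Volume per ha * Total Area
Total Volume = 230.5 m^3/ha * 59.3 ha
Total Volume = 13669 m^3

13669


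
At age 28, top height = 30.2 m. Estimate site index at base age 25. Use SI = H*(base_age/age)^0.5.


Formula: SI = H_dom * (base_age / age)^0.5
Age ratio = 25 / 28 = 0.89286
sqrt(age_ratio) = 0.94491
SI = 30.2 * 0.94491 = 28.5 m

28.5


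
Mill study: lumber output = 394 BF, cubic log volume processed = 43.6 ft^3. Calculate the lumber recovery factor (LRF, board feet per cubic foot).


Formula: LRF = Lumber Output (BF) / Log Input (ft^3)
LRF = 394 BF / 43.6 ft^3
LRF = 9.04 BF/ft^3

9.04


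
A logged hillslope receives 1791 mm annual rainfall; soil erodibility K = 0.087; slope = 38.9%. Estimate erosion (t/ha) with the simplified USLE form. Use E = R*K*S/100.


Formula: E = R * K * S / 100  (simplified USLE)
R * K = 1791 * 0.087 = 155.817
E = 155.817 * 38.9 / 100 = 60.61 t/ha

60.61


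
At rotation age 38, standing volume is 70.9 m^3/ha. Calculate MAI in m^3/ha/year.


Formula: MAI = Total Volume / Stand Age
MAI = 70.9 m^3/ha / 38 years
MAI = 1.87 m^3/ha/year

1.87


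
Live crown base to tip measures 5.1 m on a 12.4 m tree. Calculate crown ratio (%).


Formula: Crown Ratio = (Crown Length / Total Height) * 100
CR = (5.1 m / 12.4 m) * 100
CR = 0.4113 * 100 = 41.1%

41.1


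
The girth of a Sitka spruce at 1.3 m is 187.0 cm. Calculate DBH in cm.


Formula: DBH = C / pi
DBH = 187.0 / pi
pi = 3.14159...
DBH = 59.5 cm

59.5


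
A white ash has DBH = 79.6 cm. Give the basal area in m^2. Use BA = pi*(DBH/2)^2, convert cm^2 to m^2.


Formula: BA = pi * (DBH/2)^2 / 10000  (cm^2 to m^2)
Radius = DBH/2 = 79.6/2 = 39.8 cm
BA = pi * 39.8^2 / 10000
   = 4976.4084 cm^2 / 10000
   = 0.4976 m^2

0.4976


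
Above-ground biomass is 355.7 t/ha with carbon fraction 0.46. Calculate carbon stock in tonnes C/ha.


Formula: Carbon Stock = Biomass * Carbon Fraction
C = 355.7 t/ha * 0.46
C = 163.6 t C/ha

163.6


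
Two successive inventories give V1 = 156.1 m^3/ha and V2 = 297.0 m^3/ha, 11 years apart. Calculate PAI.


Formula: PAI = (V_T2 - V_T1) / (T2 - T1)
Volume increment = 297.0 - 156.1 = 140.9 m^3/ha
PAI = 140.9 / 11 = 12.81 m^3/ha/year

12.81


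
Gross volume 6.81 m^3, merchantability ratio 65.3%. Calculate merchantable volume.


Formula: MV = V_total * (merchantable_pct / 100)
Merchantable fraction = 65.3% / 100 = 0.653
MV = 6.81 m^3 * 0.653 = 4.447 m^3

4.447


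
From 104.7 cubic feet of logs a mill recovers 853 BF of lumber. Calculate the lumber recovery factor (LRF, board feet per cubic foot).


Formula: LRF = Lumber Output (BF) / Log Input (ft^3)
LRF = 853 BF / 104.7 ft^3
LRF = 8.15 BF/ft^3

8.15


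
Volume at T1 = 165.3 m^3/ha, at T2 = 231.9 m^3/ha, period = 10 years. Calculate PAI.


Formula: PAI = (V_T2 - V_T1) / (T2 - T1)
Volume increment = 231.9 - 165.3 = 66.6 m^3/ha
PAI = 66.6 / 10 = 6.66 m^3/ha/year

6.66


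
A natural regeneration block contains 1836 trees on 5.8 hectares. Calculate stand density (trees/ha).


Formula: Stand Density = N_trees / Area_ha
Density = 1836 trees / 5.8 ha
Density = 317 trees/ha

317


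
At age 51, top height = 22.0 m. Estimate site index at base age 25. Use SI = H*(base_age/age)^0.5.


Formula: SI = H_dom * (base_age / age)^0.5
Age ratio = 25 / 51 = 0.4902
sqrt(age_ratio) = 0.70014
SI = 22.0 * 0.70014 = 15.4 m

15.4


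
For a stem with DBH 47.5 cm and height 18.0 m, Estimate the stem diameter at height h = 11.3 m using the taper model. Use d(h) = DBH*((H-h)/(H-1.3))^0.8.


Taper: d(h) = DBH * ((H - h) / (H - 1.3))^0.8
Numerator = H - h = 18.0 - 11.3 = 6.7 m
Denominator = H - 1.3 = 18.0 - 1.3 = 16.7 m
Ratio = 6.7 / 16.7 = 0.4012
d = 47.5 * 0.4012^0.8 = 22.9 cm

22.9


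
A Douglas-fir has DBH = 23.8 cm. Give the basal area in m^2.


Formula: BA = pi * (DBH/2)^2 / 10000  (cm^2 to m^2)
Radius = DBH/2 = 23.8/2 = 11.9 cm
BA = pi * 11.9^2 / 10000
   = 444.8809 cm^2 / 10000
   = 0.0445 m^2

0.0445


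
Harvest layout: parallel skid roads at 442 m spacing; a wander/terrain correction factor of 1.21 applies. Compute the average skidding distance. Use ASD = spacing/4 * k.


Formula: ASD = (spacing / 4) * correction
Uncorrected distance = spacing / 4 = 442 / 4 = 110.5 m
ASD = 110.5 * 1.21 = 134 m

134


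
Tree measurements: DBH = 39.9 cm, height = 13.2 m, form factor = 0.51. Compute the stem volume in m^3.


Formula: V = pi * (DBH/200)^2 * H * ff
Radius = DBH/200 = 39.9/200 = 0.1995 m
Radius^2 = 0.1995^2 = 0.03980025 m^2
V = pi * 0.03980025 * 13.2 * 0.51
V = 0.842 m^3

0.842


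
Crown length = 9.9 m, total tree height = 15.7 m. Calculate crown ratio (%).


Formula: Crown Ratio = (Crown Length / Total Height) * 100
CR = (9.9 m / 15.7 m) * 100
CR = 0.6306 * 100 = 63.1%

63.1


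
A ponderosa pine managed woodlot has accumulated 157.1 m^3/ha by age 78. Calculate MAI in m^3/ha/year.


Formula: MAI = Total Volume / Stand Age
MAI = 157.1 m^3/ha / 78 years
MAI = 2.01 m^3/ha/year

2.01


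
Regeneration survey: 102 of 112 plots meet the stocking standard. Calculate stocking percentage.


Formula: Stocking % = stocked plots / total plots * 100
Stocking = 102 / 112 * 100
Stocking = 0.9107 * 100 = 91.1%

91.1


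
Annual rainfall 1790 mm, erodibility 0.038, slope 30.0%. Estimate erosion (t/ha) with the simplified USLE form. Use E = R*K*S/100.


Formula: E = R * K * S / 100  (simplified USLE)
R * K = 1790 * 0.038 = 68.02
E = 68.02 * 30.0 / 100 = 20.41 t/ha

20.41


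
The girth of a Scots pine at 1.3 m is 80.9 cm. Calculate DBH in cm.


Formula: DBH = C / pi
DBH = 80.9 / pi
pi = 3.14159...
DBH = 25.8 cm

25.8


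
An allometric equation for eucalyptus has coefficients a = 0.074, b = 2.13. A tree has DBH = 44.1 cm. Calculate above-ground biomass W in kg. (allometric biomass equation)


Formula: W = a * DBH^b  (allometric power law)
DBH^b = 44.1^2.13 = 3181.6631
W = 0.074 * 3181.6631 = 235.4 kg

235.4


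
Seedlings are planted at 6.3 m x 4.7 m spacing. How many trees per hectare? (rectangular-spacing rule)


Formula: TPH = 10000 m^2/ha / (spacing_x * spacing_y)
Area per tree = 6.3 m * 4.7 m = 29.61 m^2
TPH = 10000 / 29.61 = 338 trees/ha

338


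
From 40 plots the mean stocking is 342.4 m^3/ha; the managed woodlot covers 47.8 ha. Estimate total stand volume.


Formula: Total Volume = Mean Volume per ha * Total Area
Total Volume = 342.4 m^3/ha * 47.8 ha
Total Volume = 16367 m^3

16367


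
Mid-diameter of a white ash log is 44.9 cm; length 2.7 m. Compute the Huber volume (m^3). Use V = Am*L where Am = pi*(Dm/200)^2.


Huber: V = Am * L,  Am = pi*(Dm/200)^2
Am = pi*(44.9/200)^2 = 0.158337 m^2
V = 0.158337*2.7 = 0.4275 m^3

0.4275


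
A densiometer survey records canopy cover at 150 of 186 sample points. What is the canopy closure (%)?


Formula: Canopy closure = covered points / total points * 100
Closure = 150 / 186 * 100
Closure = 0.8065 * 100 = 80.6%

80.6


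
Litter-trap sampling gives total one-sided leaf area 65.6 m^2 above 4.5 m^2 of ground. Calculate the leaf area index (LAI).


Formula: LAI = total leaf area / ground area  (dimensionless)
LAI = 65.6 m^2 / 4.5 m^2
LAI = 14.58

14.58


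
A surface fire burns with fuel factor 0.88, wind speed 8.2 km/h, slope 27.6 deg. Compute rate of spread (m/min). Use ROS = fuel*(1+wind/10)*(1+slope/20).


Formula: ROS = fuel * (1 + wind/10) * (1 + slope/20)
Wind factor = 1 + 8.2/10 = 1.82
Slope factor = 1 + 27.6/20 = 2.38
ROS = 0.88 * 1.82 * 2.38 = 3.81 m/min

3.81


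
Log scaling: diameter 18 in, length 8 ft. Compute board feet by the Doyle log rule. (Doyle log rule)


Doyle: BF = (D - 4)^2 * L / 16
Adjusted diameter = 18 - 4 = 14 in
(D-4)^2 = 14^2 = 196
BF = 196 * 8 / 16 = 98 BF

98


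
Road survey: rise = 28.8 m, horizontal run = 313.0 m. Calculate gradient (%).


Formula: Gradient = rise / run * 100
Gradient = 28.8 / 313.0 * 100 = 9.2%

9.2


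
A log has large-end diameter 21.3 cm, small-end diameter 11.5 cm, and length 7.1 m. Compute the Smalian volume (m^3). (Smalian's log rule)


Smalian: V = (A1 + A2)/2 * L,  A = pi*(D/200)^2
A1 = pi*(21.3/200)^2 = 0.035633 m^2
A2 = pi*(11.5/200)^2 = 0.010387 m^2
V = (0.035633+0.010387)/2*7.1 = 0.1634 m^3

0.1634


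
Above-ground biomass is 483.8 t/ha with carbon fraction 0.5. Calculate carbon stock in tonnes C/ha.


Formula: Carbon Stock = Biomass * Carbon Fraction
C = 483.8 t/ha * 0.5
C = 241.9 t C/ha

241.9


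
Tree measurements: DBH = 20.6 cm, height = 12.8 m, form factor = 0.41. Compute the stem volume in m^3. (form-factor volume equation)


Formula: V = pi * (DBH/200)^2 * H * ff
Radius = DBH/200 = 20.6/200 = 0.103 m
Radius^2 = 0.103^2 = 0.010609 m^2
V = pi * 0.010609 * 12.8 * 0.41
V = 0.175 m^3

0.175


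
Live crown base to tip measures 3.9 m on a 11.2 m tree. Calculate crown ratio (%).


Formula: Crown Ratio = (Crown Length / Total Height) * 100
CR = (3.9 m / 11.2 m) * 100
CR = 0.3482 * 100 = 34.8%

34.8


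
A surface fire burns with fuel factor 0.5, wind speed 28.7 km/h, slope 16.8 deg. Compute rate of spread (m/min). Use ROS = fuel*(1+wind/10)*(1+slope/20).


Formula: ROS = fuel * (1 + wind/10) * (1 + slope/20)
Wind factor = 1 + 28.7/10 = 3.87
Slope factor = 1 + 16.8/20 = 1.84
ROS = 0.5 * 3.87 * 1.84 = 3.56 m/min

3.56


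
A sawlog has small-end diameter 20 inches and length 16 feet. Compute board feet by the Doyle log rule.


Doyle: BF = (D - 4)^2 * L / 16
Adjusted diameter = 20 - 4 = 16 in
(D-4)^2 = 16^2 = 256
BF = 256 * 16 / 16 = 256 BF

256


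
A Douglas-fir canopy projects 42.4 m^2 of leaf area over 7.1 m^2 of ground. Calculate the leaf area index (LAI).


Formula: LAI = total leaf area / ground area  (dimensionless)
LAI = 42.4 m^2 / 7.1 m^2
LAI = 5.97

5.97


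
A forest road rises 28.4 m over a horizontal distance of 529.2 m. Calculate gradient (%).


Formula: Gradient = rise / run * 100
Gradient = 28.4 / 529.2 * 100 = 5.4%

5.4


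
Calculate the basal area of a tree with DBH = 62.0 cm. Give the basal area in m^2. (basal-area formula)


Formula: BA = pi * (DBH/2)^2 / 10000  (cm^2 to m^2)
Radius = DBH/2 = 62.0/2 = 31.0 cm
BA = pi * 31.0^2 / 10000
   = 3019.0705 cm^2 / 10000
   = 0.3019 m^2

0.3019


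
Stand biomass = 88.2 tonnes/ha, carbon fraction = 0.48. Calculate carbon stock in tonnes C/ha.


Formula: Carbon Stock = Biomass * Carbon Fraction
C = 88.2 t/ha * 0.48
C = 42.3 t C/ha

42.3


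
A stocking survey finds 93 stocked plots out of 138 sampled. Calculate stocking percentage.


Formula: Stocking % = stocked plots / total plots * 100
Stocking = 93 / 138 * 100
Stocking = 0.6739 * 100 = 67.4%

67.4


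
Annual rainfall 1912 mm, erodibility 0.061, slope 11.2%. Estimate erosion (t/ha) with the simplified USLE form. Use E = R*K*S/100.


Formula: E = R * K * S / 100  (simplified USLE)
R * K = 1912 * 0.061 = 116.632
E = 116.632 * 11.2 / 100 = 13.06 t/ha

13.06


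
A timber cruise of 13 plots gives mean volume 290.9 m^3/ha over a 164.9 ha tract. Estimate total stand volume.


Formula: Total Volume = Mean Volume per ha * Total Area
Total Volume = 290.9 m^3/ha * 164.9 ha
Total Volume = 47969 m^3

47969


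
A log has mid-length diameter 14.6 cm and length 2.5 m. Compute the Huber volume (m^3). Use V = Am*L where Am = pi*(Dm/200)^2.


Huber: V = Am * L,  Am = pi*(Dm/200)^2
Am = pi*(14.6/200)^2 = 0.016742 m^2
V = 0.016742*2.5 = 0.0419 m^3

0.0419


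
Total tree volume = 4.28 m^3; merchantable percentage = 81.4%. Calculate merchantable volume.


Formula: MV = V_total * (merchantable_pct / 100)
Merchantable fraction = 81.4% / 100 = 0.814
MV = 4.28 m^3 * 0.814 = 3.484 m^3

3.484


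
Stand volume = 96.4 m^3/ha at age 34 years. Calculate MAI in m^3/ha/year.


Formula: MAI = Total Volume / Stand Age
MAI = 96.4 m^3/ha / 34 years
MAI = 2.84 m^3/ha/year

2.84


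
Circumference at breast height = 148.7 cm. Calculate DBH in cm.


Formula: DBH = C / pi
DBH = 148.7 / pi
pi = 3.14159...
DBH = 47.3 cm

47.3


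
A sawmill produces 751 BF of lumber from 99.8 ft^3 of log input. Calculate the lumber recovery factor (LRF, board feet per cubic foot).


Formula: LRF = Lumber Output (BF) / Log Input (ft^3)
LRF = 751 BF / 99.8 ft^3
LRF = 7.53 BF/ft^3

7.53


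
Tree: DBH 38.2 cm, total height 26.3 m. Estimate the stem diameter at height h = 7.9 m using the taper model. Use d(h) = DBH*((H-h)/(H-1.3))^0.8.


Taper: d(h) = DBH * ((H - h) / (H - 1.3))^0.8
Numerator = H - h = 26.3 - 7.9 = 18.4 m
Denominator = H - 1.3 = 26.3 - 1.3 = 25.0 m
Ratio = 18.4 / 25.0 = 0.736
d = 38.2 * 0.736^0.8 = 29.9 cm

29.9


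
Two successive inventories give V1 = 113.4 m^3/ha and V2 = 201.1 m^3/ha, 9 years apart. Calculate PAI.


Formula: PAI = (V_T2 - V_T1) / (T2 - T1)
Volume increment = 201.1 - 113.4 = 87.7 m^3/ha
PAI = 87.7 / 9 = 9.74 m^3/ha/year

9.74


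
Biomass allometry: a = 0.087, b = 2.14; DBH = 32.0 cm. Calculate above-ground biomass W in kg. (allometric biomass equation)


Formula: W = a * DBH^b  (allometric power law)
DBH^b = 32.0^2.14 = 1663.4929
W = 0.087 * 1663.4929 = 144.7 kg

144.7


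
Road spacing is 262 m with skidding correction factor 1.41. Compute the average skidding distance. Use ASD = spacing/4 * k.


Formula: ASD = (spacing / 4) * correction
Uncorrected distance = spacing / 4 = 262 / 4 = 65.5 m
ASD = 65.5 * 1.41 = 92 m

92


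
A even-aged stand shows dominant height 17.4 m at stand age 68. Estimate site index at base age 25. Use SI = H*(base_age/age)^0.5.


Formula: SI = H_dom * (base_age / age)^0.5
Age ratio = 25 / 68 = 0.36765
sqrt(age_ratio) = 0.60634
SI = 17.4 * 0.60634 = 10.6 m

10.6


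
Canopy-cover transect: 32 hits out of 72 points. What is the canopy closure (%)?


Formula: Canopy closure = covered points / total points * 100
Closure = 32 / 72 * 100
Closure = 0.4444 * 100 = 44.4%

44.4


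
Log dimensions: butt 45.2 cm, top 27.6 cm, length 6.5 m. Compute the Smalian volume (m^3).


Smalian: V = (A1 + A2)/2 * L,  A = pi*(D/200)^2
A1 = pi*(45.2/200)^2 = 0.16046 m^2
A2 = pi*(27.6/200)^2 = 0.059828 m^2
V = (0.16046+0.059828)/2*6.5 = 0.7159 m^3

0.7159


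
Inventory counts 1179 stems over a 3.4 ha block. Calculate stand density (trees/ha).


Formula: Stand Density = N_trees / Area_ha
Density = 1179 trees / 3.4 ha
Density = 347 trees/ha

347


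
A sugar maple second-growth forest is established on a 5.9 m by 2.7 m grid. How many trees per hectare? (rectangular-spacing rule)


Formula: TPH = 10000 m^2/ha / (spacing_x * spacing_y)
Area per tree = 5.9 m * 2.7 m = 15.93 m^2
TPH = 10000 / 15.93 = 628 trees/ha

628


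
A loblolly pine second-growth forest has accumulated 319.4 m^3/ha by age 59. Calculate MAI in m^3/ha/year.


Formula: MAI = Total Volume / Stand Age
MAI = 319.4 m^3/ha / 59 years
MAI = 5.41 m^3/ha/year

5.41


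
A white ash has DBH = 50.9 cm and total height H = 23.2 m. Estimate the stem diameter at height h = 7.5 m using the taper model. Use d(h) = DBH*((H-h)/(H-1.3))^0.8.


Taper: d(h) = DBH * ((H - h) / (H - 1.3))^0.8
Numerator = H - h = 23.2 - 7.5 = 15.7 m
Denominator = H - 1.3 = 23.2 - 1.3 = 21.9 m
Ratio = 15.7 / 21.9 = 0.71689
d = 50.9 * 0.71689^0.8 = 39.0 cm

39.0


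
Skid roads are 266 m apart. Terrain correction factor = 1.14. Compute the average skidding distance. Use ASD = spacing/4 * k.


Formula: ASD = (spacing / 4) * correction
Uncorrected distance = spacing / 4 = 266 / 4 = 66.5 m
ASD = 66.5 * 1.14 = 76 m

76


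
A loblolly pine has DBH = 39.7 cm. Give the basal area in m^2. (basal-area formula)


Formula: BA = pi * (DBH/2)^2 / 10000  (cm^2 to m^2)
Radius = DBH/2 = 39.7/2 = 19.85 cm
BA = pi * 19.85^2 / 10000
   = 1237.8582 cm^2 / 10000
   = 0.1238 m^2

0.1238


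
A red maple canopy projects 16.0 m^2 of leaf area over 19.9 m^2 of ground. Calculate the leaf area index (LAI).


Formula: LAI = total leaf area / ground area  (dimensionless)
LAI = 16.0 m^2 / 19.9 m^2
LAI = 0.8

0.8


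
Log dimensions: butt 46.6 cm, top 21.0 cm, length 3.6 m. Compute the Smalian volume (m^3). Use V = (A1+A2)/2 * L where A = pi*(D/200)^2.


Smalian: V = (A1 + A2)/2 * L,  A = pi*(D/200)^2
A1 = pi*(46.6/200)^2 = 0.170554 m^2
A2 = pi*(21.0/200)^2 = 0.034636 m^2
V = (0.170554+0.034636)/2*3.6 = 0.3693 m^3

0.3693


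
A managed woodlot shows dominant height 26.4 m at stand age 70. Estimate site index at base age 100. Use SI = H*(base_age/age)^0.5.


Formula: SI = H_dom * (base_age / age)^0.5
Age ratio = 100 / 70 = 1.42857
sqrt(age_ratio) = 1.19523
SI = 26.4 * 1.19523 = 31.6 m

31.6


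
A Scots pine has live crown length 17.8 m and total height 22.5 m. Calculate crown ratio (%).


Formula: Crown Ratio = (Crown Length / Total Height) * 100
CR = (17.8 m / 22.5 m) * 100
CR = 0.7911 * 100 = 79.1%

79.1


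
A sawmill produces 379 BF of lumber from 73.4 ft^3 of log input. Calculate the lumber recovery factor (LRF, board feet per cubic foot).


Formula: LRF = Lumber Output (BF) / Log Input (ft^3)
LRF = 379 BF / 73.4 ft^3
LRF = 5.16 BF/ft^3

5.16


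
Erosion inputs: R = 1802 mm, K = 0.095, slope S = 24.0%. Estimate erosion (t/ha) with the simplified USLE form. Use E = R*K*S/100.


Formula: E = R * K * S / 100  (simplified USLE)
R * K = 1802 * 0.095 = 171.19
E = 171.19 * 24.0 / 100 = 41.09 t/ha

41.09


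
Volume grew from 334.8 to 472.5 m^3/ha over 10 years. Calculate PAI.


Formula: PAI = (V_T2 - V_T1) / (T2 - T1)
Volume increment = 472.5 - 334.8 = 137.7 m^3/ha
PAI = 137.7 / 10 = 13.77 m^3/ha/year

13.77


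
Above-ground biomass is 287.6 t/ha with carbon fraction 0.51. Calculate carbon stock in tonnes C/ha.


Formula: Carbon Stock = Biomass * Carbon Fraction
C = 287.6 t/ha * 0.51
C = 146.7 t C/ha

146.7


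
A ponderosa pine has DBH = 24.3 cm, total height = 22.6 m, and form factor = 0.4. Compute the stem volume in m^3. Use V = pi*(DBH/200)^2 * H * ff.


Formula: V = pi * (DBH/200)^2 * H * ff
Radius = DBH/200 = 24.3/200 = 0.1215 m
Radius^2 = 0.1215^2 = 0.01476225 m^2
V = pi * 0.01476225 * 22.6 * 0.4
V = 0.419 m^3

0.419


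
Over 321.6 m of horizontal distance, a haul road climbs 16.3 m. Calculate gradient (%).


Formula: Gradient = rise / run * 100
Gradient = 16.3 / 321.6 * 100 = 5.1%

5.1


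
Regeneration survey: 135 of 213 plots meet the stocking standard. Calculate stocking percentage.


Formula: Stocking % = stocked plots / total plots * 100
Stocking = 135 / 213 * 100
Stocking = 0.6338 * 100 = 63.4%

63.4


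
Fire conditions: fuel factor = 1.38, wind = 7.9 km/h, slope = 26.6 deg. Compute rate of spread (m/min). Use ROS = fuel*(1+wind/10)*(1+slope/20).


Formula: ROS = fuel * (1 + wind/10) * (1 + slope/20)
Wind factor = 1 + 7.9/10 = 1.79
Slope factor = 1 + 26.6/20 = 2.33
ROS = 1.38 * 1.79 * 2.33 = 5.76 m/min

5.76


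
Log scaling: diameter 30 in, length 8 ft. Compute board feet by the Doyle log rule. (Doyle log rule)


Doyle: BF = (D - 4)^2 * L / 16
Adjusted diameter = 30 - 4 = 26 in
(D-4)^2 = 26^2 = 676
BF = 676 * 8 / 16 = 338 BF

338


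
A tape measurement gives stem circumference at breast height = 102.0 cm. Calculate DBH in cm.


Formula: DBH = C / pi
DBH = 102.0 / pi
pi = 3.14159...
DBH = 32.5 cm

32.5


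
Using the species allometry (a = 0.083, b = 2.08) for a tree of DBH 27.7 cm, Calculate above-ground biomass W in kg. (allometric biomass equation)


Formula: W = a * DBH^b  (allometric power law)
DBH^b = 27.7^2.08 = 1000.8245
W = 0.083 * 1000.8245 = 83.1 kg

83.1


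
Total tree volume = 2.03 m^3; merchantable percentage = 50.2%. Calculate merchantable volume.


Formula: MV = V_total * (merchantable_pct / 100)
Merchantable fraction = 50.2% / 100 = 0.502
MV = 2.03 m^3 * 0.502 = 1.019 m^3

1.019


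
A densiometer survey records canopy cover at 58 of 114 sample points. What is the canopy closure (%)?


Formula: Canopy closure = covered points / total points * 100
Closure = 58 / 114 * 100
Closure = 0.5088 * 100 = 50.9%

50.9


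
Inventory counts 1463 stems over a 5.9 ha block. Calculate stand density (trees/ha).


Formula: Stand Density = N_trees / Area_ha
Density = 1463 trees / 5.9 ha
Density = 248 trees/ha

248


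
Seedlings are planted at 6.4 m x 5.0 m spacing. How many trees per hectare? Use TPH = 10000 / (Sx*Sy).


Formula: TPH = 10000 m^2/ha / (spacing_x * spacing_y)
Area per tree = 6.4 m * 5.0 m = 32.0 m^2
TPH = 10000 / 32.0 = 313 trees/ha

313


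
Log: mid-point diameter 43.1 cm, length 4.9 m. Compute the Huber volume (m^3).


Huber: V = Am * L,  Am = pi*(Dm/200)^2
Am = pi*(43.1/200)^2 = 0.145896 m^2
V = 0.145896*4.9 = 0.7149 m^3

0.7149


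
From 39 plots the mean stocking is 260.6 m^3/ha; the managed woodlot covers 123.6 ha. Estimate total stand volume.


Formula: Total Volume = Mean Volume per ha * Total Area
Total Volume = 260.6 m^3/ha * 123.6 ha
Total Volume = 32210 m^3

32210


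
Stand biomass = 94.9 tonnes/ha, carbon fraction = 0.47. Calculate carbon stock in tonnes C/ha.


Formula: Carbon Stock = Biomass * Carbon Fraction
C = 94.9 t/ha * 0.47
C = 44.6 t C/ha

44.6


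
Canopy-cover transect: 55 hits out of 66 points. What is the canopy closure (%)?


Formula: Canopy closure = covered points / total points * 100
Closure = 55 / 66 * 100
Closure = 0.8333 * 100 = 83.3%

83.3


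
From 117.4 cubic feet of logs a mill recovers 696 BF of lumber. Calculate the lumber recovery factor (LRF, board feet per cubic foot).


Formula: LRF = Lumber Output (BF) / Log Input (ft^3)
LRF = 696 BF / 117.4 ft^3
LRF = 5.93 BF/ft^3

5.93


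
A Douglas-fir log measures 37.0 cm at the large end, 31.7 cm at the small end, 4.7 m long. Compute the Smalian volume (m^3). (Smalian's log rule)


Smalian: V = (A1 + A2)/2 * L,  A = pi*(D/200)^2
A1 = pi*(37.0/200)^2 = 0.107521 m^2
A2 = pi*(31.7/200)^2 = 0.078924 m^2
V = (0.107521+0.078924)/2*4.7 = 0.4381 m^3

0.4381


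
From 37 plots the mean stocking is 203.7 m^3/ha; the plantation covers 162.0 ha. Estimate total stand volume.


Formula: Total Volume = Mean Volume per ha * Total Area
Total Volume = 203.7 m^3/ha * 162.0 ha
Total Volume = 32999 m^3

32999


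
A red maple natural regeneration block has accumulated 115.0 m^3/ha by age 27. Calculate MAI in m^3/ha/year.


Formula: MAI = Total Volume / Stand Age
MAI = 115.0 m^3/ha / 27 years
MAI = 4.26 m^3/ha/year

4.26


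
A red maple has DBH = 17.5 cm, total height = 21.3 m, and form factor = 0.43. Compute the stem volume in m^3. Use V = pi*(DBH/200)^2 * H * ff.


Formula: V = pi * (DBH/200)^2 * H * ff
Radius = DBH/200 = 17.5/200 = 0.0875 m
Radius^2 = 0.0875^2 = 0.00765625 m^2
V = pi * 0.00765625 * 21.3 * 0.43
V = 0.22 m^3

0.22
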